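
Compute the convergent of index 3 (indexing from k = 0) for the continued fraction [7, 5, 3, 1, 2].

151/21

Using pₖ = aₖpₖ₋₁ + pₖ₋₂, qₖ = aₖqₖ₋₁ + qₖ₋₂ (with p₋₁=1, p₋₂=0, q₋₁=0, q₋₂=1):
  k=0: a=7, p=7, q=1
  k=1: a=5, p=36, q=5
  k=2: a=3, p=115, q=16
  k=3: a=1, p=151, q=21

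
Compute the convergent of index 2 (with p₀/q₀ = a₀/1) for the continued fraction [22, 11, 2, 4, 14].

508/23

Using pₖ = aₖpₖ₋₁ + pₖ₋₂, qₖ = aₖqₖ₋₁ + qₖ₋₂ (with p₋₁=1, p₋₂=0, q₋₁=0, q₋₂=1):
  k=0: a=22, p=22, q=1
  k=1: a=11, p=243, q=11
  k=2: a=2, p=508, q=23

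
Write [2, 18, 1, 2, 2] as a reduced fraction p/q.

Using pₖ = aₖpₖ₋₁ + pₖ₋₂ and qₖ = aₖqₖ₋₁ + qₖ₋₂:
  k=0: a=2, p=2, q=1
  k=1: a=18, p=37, q=18
  k=2: a=1, p=39, q=19
  k=3: a=2, p=115, q=56
  k=4: a=2, p=269, q=131

269/131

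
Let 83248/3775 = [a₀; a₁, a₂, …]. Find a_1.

83248 = 22·3775 + 198   →  a_0 = 22
3775 = 19·198 + 13   →  a_1 = 19

19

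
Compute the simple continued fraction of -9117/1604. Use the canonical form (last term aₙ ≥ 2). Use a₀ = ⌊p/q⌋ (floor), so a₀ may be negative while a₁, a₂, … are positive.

[-6; 3, 6, 9, 4, 2]

-9117 = -6×1604 + 507
1604 = 3×507 + 83
507 = 6×83 + 9
83 = 9×9 + 2
9 = 4×2 + 1
2 = 2×1 + 0  (stop)
So -9117/1604 = [-6; 3, 6, 9, 4, 2].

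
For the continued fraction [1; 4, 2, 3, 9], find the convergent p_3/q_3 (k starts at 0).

38/31

Using pₖ = aₖpₖ₋₁ + pₖ₋₂, qₖ = aₖqₖ₋₁ + qₖ₋₂ (with p₋₁=1, p₋₂=0, q₋₁=0, q₋₂=1):
  k=0: a=1, p=1, q=1
  k=1: a=4, p=5, q=4
  k=2: a=2, p=11, q=9
  k=3: a=3, p=38, q=31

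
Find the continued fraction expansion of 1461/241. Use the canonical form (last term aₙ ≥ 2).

1461 = 6*241 + 15
241 = 16*15 + 1
15 = 15*1 + 0  (stop)
So 1461/241 = [6; 16, 15].

[6; 16, 15]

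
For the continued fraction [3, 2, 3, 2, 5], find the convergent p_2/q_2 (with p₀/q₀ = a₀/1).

Using pₖ = aₖpₖ₋₁ + pₖ₋₂, qₖ = aₖqₖ₋₁ + qₖ₋₂ (with p₋₁=1, p₋₂=0, q₋₁=0, q₋₂=1):
  k=0: a=3, p=3, q=1
  k=1: a=2, p=7, q=2
  k=2: a=3, p=24, q=7

24/7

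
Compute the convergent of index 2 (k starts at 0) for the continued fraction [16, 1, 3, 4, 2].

67/4

Using pₖ = aₖpₖ₋₁ + pₖ₋₂, qₖ = aₖqₖ₋₁ + qₖ₋₂ (with p₋₁=1, p₋₂=0, q₋₁=0, q₋₂=1):
  k=0: a=16, p=16, q=1
  k=1: a=1, p=17, q=1
  k=2: a=3, p=67, q=4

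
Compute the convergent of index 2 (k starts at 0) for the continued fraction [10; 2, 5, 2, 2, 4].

Using pₖ = aₖpₖ₋₁ + pₖ₋₂, qₖ = aₖqₖ₋₁ + qₖ₋₂ (with p₋₁=1, p₋₂=0, q₋₁=0, q₋₂=1):
  k=0: a=10, p=10, q=1
  k=1: a=2, p=21, q=2
  k=2: a=5, p=115, q=11

115/11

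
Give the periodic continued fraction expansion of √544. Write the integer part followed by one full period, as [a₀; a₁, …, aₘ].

a₀ = ⌊√544⌋ = 23.

[23; 3, 11, 3, 46]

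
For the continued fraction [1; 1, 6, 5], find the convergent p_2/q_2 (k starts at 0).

13/7

Using pₖ = aₖpₖ₋₁ + pₖ₋₂, qₖ = aₖqₖ₋₁ + qₖ₋₂ (with p₋₁=1, p₋₂=0, q₋₁=0, q₋₂=1):
  k=0: a=1, p=1, q=1
  k=1: a=1, p=2, q=1
  k=2: a=6, p=13, q=7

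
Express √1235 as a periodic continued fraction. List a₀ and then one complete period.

[35; 7, 70]

a₀ = ⌊√1235⌋ = 35.
With m₀=0, d₀=1 and mₖ₊₁ = dₖaₖ − mₖ, dₖ₊₁ = (n − mₖ₊₁²)/dₖ, aₖ₊₁ = ⌊(a₀+mₖ₊₁)/dₖ₊₁⌋:
  k=1: m=35, d=10, a=7
  k=2: m=35, d=1, a=70
d=1 and a=2a₀=70 at k=2, so the next step gives (m, d) = (35, 10) again — its k=1 value — and the period has length 2.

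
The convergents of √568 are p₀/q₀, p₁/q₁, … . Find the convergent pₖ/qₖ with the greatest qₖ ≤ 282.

6697/281

√568 = [23; 1, 4, 1, 46, …] (period length 4).
Convergents:
  p_0/q_0 = 23/1
  p_1/q_1 = 24/1
  p_2/q_2 = 119/5
  p_3/q_3 = 143/6
  p_4/q_4 = 6697/281
  p_5/q_5 = 6840/287
q_4 = 281 ≤ 282 < 287 = q_5, so the answer is 6697/281.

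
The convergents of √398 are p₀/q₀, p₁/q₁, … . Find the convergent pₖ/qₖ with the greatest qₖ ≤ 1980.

15940/799

√398 = [19; 1, 18, 1, 38, …] (period length 4).
Convergents:
  p_0/q_0 = 19/1
  p_1/q_1 = 20/1
  p_2/q_2 = 379/19
  p_3/q_3 = 399/20
  p_4/q_4 = 15541/779
  p_5/q_5 = 15940/799
  p_6/q_6 = 302461/15161
q_5 = 799 ≤ 1980 < 15161 = q_6, so the answer is 15940/799.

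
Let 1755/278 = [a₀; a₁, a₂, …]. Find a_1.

1755 = 6·278 + 87   →  a_0 = 6
278 = 3·87 + 17   →  a_1 = 3

3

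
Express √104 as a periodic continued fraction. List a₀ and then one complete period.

a₀ = ⌊√104⌋ = 10.

[10; 5, 20]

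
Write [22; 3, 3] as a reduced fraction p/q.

Fold from the inside: start with 3/1.
  3 + 1/3 = 10/3
  22 + 3/10 = 223/10

223/10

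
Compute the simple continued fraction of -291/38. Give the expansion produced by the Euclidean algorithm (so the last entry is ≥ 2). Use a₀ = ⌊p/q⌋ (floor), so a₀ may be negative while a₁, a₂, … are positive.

-291 = -8*38 + 13
38 = 2*13 + 12
13 = 1*12 + 1
12 = 12*1 + 0  (stop)
So -291/38 = [-8; 2, 1, 12].

[-8; 2, 1, 12]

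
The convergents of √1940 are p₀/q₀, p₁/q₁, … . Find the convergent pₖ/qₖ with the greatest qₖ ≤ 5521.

85316/1937

√1940 = [44; 22, 88, …] (period length 2).
Convergents:
  p_0/q_0 = 44/1
  p_1/q_1 = 969/22
  p_2/q_2 = 85316/1937
  p_3/q_3 = 1877921/42636
q_2 = 1937 ≤ 5521 < 42636 = q_3, so the answer is 85316/1937.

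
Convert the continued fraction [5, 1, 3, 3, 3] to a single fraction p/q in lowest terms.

248/43

Using pₖ = aₖpₖ₋₁ + pₖ₋₂ and qₖ = aₖqₖ₋₁ + qₖ₋₂:
  k=0: a=5, p=5, q=1
  k=1: a=1, p=6, q=1
  k=2: a=3, p=23, q=4
  k=3: a=3, p=75, q=13
  k=4: a=3, p=248, q=43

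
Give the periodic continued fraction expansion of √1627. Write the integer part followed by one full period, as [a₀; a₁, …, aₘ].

[40; 2, 1, 39, 1, 2, 80]

a₀ = ⌊√1627⌋ = 40.
With m₀=0, d₀=1 and mₖ₊₁ = dₖaₖ − mₖ, dₖ₊₁ = (n − mₖ₊₁²)/dₖ, aₖ₊₁ = ⌊(a₀+mₖ₊₁)/dₖ₊₁⌋:
  k=1: m=40, d=27, a=2
  k=2: m=14, d=53, a=1
  k=3: m=39, d=2, a=39
  k=4: m=39, d=53, a=1
  k=5: m=14, d=27, a=2
  k=6: m=40, d=1, a=80
d=1 and a=2a₀=80 at k=6, so the next step gives (m, d) = (40, 27) again — its k=1 value — and the period has length 6.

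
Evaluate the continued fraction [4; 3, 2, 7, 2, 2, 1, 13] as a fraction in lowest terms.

Fold from the inside: start with 13/1.
  1 + 1/13 = 14/13
  2 + 13/14 = 41/14
  2 + 14/41 = 96/41
  7 + 41/96 = 713/96
  2 + 96/713 = 1522/713
  3 + 713/1522 = 5279/1522
  4 + 1522/5279 = 22638/5279

22638/5279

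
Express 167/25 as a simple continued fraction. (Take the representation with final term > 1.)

[6; 1, 2, 8]

167 = 6·25 + 17
25 = 1·17 + 8
17 = 2·8 + 1
8 = 8·1 + 0  (stop)
So 167/25 = [6; 1, 2, 8].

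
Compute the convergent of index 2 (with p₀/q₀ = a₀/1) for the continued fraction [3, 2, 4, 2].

Using pₖ = aₖpₖ₋₁ + pₖ₋₂, qₖ = aₖqₖ₋₁ + qₖ₋₂ (with p₋₁=1, p₋₂=0, q₋₁=0, q₋₂=1):
  k=0: a=3, p=3, q=1
  k=1: a=2, p=7, q=2
  k=2: a=4, p=31, q=9

31/9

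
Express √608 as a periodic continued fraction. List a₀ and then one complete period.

[24; 1, 1, 1, 11, 1, 1, 1, 48]

a₀ = ⌊√608⌋ = 24.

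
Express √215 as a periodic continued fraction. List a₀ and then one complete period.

a₀ = ⌊√215⌋ = 14.
With m₀=0, d₀=1 and mₖ₊₁ = dₖaₖ − mₖ, dₖ₊₁ = (n − mₖ₊₁²)/dₖ, aₖ₊₁ = ⌊(a₀+mₖ₊₁)/dₖ₊₁⌋:
  k=1: m=14, d=19, a=1
  k=2: m=5, d=10, a=1
  k=3: m=5, d=19, a=1
  k=4: m=14, d=1, a=28
d=1 and a=2a₀=28 at k=4, so the next step gives (m, d) = (14, 19) again — its k=1 value — and the period has length 4.

[14; 1, 1, 1, 28]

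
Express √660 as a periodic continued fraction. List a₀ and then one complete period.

a₀ = ⌊√660⌋ = 25.
With m₀=0, d₀=1 and mₖ₊₁ = dₖaₖ − mₖ, dₖ₊₁ = (n − mₖ₊₁²)/dₖ, aₖ₊₁ = ⌊(a₀+mₖ₊₁)/dₖ₊₁⌋:
  k=1: m=25, d=35, a=1
  k=2: m=10, d=16, a=2
  k=3: m=22, d=11, a=4
  k=4: m=22, d=16, a=2
  k=5: m=10, d=35, a=1
  k=6: m=25, d=1, a=50
d=1 and a=2a₀=50 at k=6, so the next step gives (m, d) = (25, 35) again — its k=1 value — and the period has length 6.

[25; 1, 2, 4, 2, 1, 50]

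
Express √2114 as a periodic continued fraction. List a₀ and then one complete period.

[45; 1, 44, 1, 90]

a₀ = ⌊√2114⌋ = 45.
With m₀=0, d₀=1 and mₖ₊₁ = dₖaₖ − mₖ, dₖ₊₁ = (n − mₖ₊₁²)/dₖ, aₖ₊₁ = ⌊(a₀+mₖ₊₁)/dₖ₊₁⌋:
  k=1: m=45, d=89, a=1
  k=2: m=44, d=2, a=44
  k=3: m=44, d=89, a=1
  k=4: m=45, d=1, a=90
d=1 and a=2a₀=90 at k=4, so the next step gives (m, d) = (45, 89) again — its k=1 value — and the period has length 4.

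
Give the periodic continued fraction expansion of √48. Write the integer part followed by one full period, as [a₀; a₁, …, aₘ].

a₀ = ⌊√48⌋ = 6.
With m₀=0, d₀=1 and mₖ₊₁ = dₖaₖ − mₖ, dₖ₊₁ = (n − mₖ₊₁²)/dₖ, aₖ₊₁ = ⌊(a₀+mₖ₊₁)/dₖ₊₁⌋:
  k=1: m=6, d=12, a=1
  k=2: m=6, d=1, a=12
d=1 and a=2a₀=12 at k=2, so the next step gives (m, d) = (6, 12) again — its k=1 value — and the period has length 2.

[6; 1, 12]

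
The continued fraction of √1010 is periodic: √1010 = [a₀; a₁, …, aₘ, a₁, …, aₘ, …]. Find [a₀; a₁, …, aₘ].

[31; 1, 3, 1, 1, 3, 1, 62]

a₀ = ⌊√1010⌋ = 31.
With m₀=0, d₀=1 and mₖ₊₁ = dₖaₖ − mₖ, dₖ₊₁ = (n − mₖ₊₁²)/dₖ, aₖ₊₁ = ⌊(a₀+mₖ₊₁)/dₖ₊₁⌋:
  k=1: m=31, d=49, a=1
  k=2: m=18, d=14, a=3
  k=3: m=24, d=31, a=1
  k=4: m=7, d=31, a=1
  k=5: m=24, d=14, a=3
  k=6: m=18, d=49, a=1
  k=7: m=31, d=1, a=62
d=1 and a=2a₀=62 at k=7, so the next step gives (m, d) = (31, 49) again — its k=1 value — and the period has length 7.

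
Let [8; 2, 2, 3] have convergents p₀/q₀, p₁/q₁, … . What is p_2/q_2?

42/5

Using pₖ = aₖpₖ₋₁ + pₖ₋₂, qₖ = aₖqₖ₋₁ + qₖ₋₂ (with p₋₁=1, p₋₂=0, q₋₁=0, q₋₂=1):
  k=0: a=8, p=8, q=1
  k=1: a=2, p=17, q=2
  k=2: a=2, p=42, q=5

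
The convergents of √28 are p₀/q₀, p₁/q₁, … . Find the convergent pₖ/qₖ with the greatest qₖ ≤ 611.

√28 = [5; 3, 2, 3, 10, …] (period length 4).
Convergents:
  p_0/q_0 = 5/1
  p_1/q_1 = 16/3
  p_2/q_2 = 37/7
  p_3/q_3 = 127/24
  p_4/q_4 = 1307/247
  p_5/q_5 = 4048/765
q_4 = 247 ≤ 611 < 765 = q_5, so the answer is 1307/247.

1307/247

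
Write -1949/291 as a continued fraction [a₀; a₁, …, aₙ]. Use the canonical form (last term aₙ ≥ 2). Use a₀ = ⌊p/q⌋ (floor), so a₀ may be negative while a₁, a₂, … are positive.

[-7; 3, 3, 3, 1, 6]

-1949 = -7·291 + 88
291 = 3·88 + 27
88 = 3·27 + 7
27 = 3·7 + 6
7 = 1·6 + 1
6 = 6·1 + 0  (stop)
So -1949/291 = [-7; 3, 3, 3, 1, 6].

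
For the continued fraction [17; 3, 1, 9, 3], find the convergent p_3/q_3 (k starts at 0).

Using pₖ = aₖpₖ₋₁ + pₖ₋₂, qₖ = aₖqₖ₋₁ + qₖ₋₂ (with p₋₁=1, p₋₂=0, q₋₁=0, q₋₂=1):
  k=0: a=17, p=17, q=1
  k=1: a=3, p=52, q=3
  k=2: a=1, p=69, q=4
  k=3: a=9, p=673, q=39

673/39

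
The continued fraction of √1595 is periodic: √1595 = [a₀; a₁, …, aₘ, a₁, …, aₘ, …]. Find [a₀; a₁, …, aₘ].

a₀ = ⌊√1595⌋ = 39.

[39; 1, 14, 1, 78]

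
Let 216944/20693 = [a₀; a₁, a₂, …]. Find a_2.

216944 = 10·20693 + 10014   →  a_0 = 10
20693 = 2·10014 + 665   →  a_1 = 2
10014 = 15·665 + 39   →  a_2 = 15

15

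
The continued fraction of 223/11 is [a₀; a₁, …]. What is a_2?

223 = 20·11 + 3   →  a_0 = 20
11 = 3·3 + 2   →  a_1 = 3
3 = 1·2 + 1   →  a_2 = 1

1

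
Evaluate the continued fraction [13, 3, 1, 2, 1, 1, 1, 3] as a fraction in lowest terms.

Fold from the inside: start with 3/1.
  1 + 1/3 = 4/3
  1 + 3/4 = 7/4
  1 + 4/7 = 11/7
  2 + 7/11 = 29/11
  1 + 11/29 = 40/29
  3 + 29/40 = 149/40
  13 + 40/149 = 1977/149

1977/149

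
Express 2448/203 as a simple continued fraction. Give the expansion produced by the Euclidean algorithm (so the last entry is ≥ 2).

2448 = 12×203 + 12
203 = 16×12 + 11
12 = 1×11 + 1
11 = 11×1 + 0  (stop)
So 2448/203 = [12; 16, 1, 11].

[12; 16, 1, 11]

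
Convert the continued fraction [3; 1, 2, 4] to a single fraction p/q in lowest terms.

Using pₖ = aₖpₖ₋₁ + pₖ₋₂ and qₖ = aₖqₖ₋₁ + qₖ₋₂:
  k=0: a=3, p=3, q=1
  k=1: a=1, p=4, q=1
  k=2: a=2, p=11, q=3
  k=3: a=4, p=48, q=13

48/13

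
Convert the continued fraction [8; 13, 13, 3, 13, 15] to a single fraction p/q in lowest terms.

Using pₖ = aₖpₖ₋₁ + pₖ₋₂ and qₖ = aₖqₖ₋₁ + qₖ₋₂:
  k=0: a=8, p=8, q=1
  k=1: a=13, p=105, q=13
  k=2: a=13, p=1373, q=170
  k=3: a=3, p=4224, q=523
  k=4: a=13, p=56285, q=6969
  k=5: a=15, p=848499, q=105058

848499/105058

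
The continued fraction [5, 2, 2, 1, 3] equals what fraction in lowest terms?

Using pₖ = aₖpₖ₋₁ + pₖ₋₂ and qₖ = aₖqₖ₋₁ + qₖ₋₂:
  k=0: a=5, p=5, q=1
  k=1: a=2, p=11, q=2
  k=2: a=2, p=27, q=5
  k=3: a=1, p=38, q=7
  k=4: a=3, p=141, q=26

141/26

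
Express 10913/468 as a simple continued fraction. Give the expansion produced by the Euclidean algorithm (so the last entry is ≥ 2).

[23; 3, 7, 10, 2]

10913 = 23·468 + 149
468 = 3·149 + 21
149 = 7·21 + 2
21 = 10·2 + 1
2 = 2·1 + 0  (stop)
So 10913/468 = [23; 3, 7, 10, 2].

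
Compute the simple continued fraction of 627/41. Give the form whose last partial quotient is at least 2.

[15; 3, 2, 2, 2]

627 = 15*41 + 12
41 = 3*12 + 5
12 = 2*5 + 2
5 = 2*2 + 1
2 = 2*1 + 0  (stop)
So 627/41 = [15; 3, 2, 2, 2].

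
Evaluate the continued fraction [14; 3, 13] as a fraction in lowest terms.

Using pₖ = aₖpₖ₋₁ + pₖ₋₂ and qₖ = aₖqₖ₋₁ + qₖ₋₂:
  k=0: a=14, p=14, q=1
  k=1: a=3, p=43, q=3
  k=2: a=13, p=573, q=40

573/40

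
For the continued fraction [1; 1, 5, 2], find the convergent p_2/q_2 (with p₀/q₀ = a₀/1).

Using pₖ = aₖpₖ₋₁ + pₖ₋₂, qₖ = aₖqₖ₋₁ + qₖ₋₂ (with p₋₁=1, p₋₂=0, q₋₁=0, q₋₂=1):
  k=0: a=1, p=1, q=1
  k=1: a=1, p=2, q=1
  k=2: a=5, p=11, q=6

11/6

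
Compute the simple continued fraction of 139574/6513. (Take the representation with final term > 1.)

[21; 2, 3, 13, 2, 1, 1, 13]

139574 = 21×6513 + 2801
6513 = 2×2801 + 911
2801 = 3×911 + 68
911 = 13×68 + 27
68 = 2×27 + 14
27 = 1×14 + 13
14 = 1×13 + 1
13 = 13×1 + 0  (stop)
So 139574/6513 = [21; 2, 3, 13, 2, 1, 1, 13].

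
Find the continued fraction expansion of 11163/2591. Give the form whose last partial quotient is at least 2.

11163 = 4×2591 + 799
2591 = 3×799 + 194
799 = 4×194 + 23
194 = 8×23 + 10
23 = 2×10 + 3
10 = 3×3 + 1
3 = 3×1 + 0  (stop)
So 11163/2591 = [4; 3, 4, 8, 2, 3, 3].

[4; 3, 4, 8, 2, 3, 3]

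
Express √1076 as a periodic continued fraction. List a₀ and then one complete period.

[32; 1, 4, 16, 4, 1, 64]

a₀ = ⌊√1076⌋ = 32.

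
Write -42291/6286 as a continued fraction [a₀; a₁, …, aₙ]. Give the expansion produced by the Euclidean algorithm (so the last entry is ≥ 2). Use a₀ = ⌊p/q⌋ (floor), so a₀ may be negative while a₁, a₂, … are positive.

-42291 = -7·6286 + 1711
6286 = 3·1711 + 1153
1711 = 1·1153 + 558
1153 = 2·558 + 37
558 = 15·37 + 3
37 = 12·3 + 1
3 = 3·1 + 0  (stop)
So -42291/6286 = [-7; 3, 1, 2, 15, 12, 3].

[-7; 3, 1, 2, 15, 12, 3]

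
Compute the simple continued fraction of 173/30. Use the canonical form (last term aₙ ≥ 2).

173 = 5×30 + 23
30 = 1×23 + 7
23 = 3×7 + 2
7 = 3×2 + 1
2 = 2×1 + 0  (stop)
So 173/30 = [5; 1, 3, 3, 2].

[5; 1, 3, 3, 2]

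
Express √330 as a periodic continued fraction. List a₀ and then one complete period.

[18; 6, 36]

a₀ = ⌊√330⌋ = 18.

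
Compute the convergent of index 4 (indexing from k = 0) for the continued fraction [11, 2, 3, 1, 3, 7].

Using pₖ = aₖpₖ₋₁ + pₖ₋₂, qₖ = aₖqₖ₋₁ + qₖ₋₂ (with p₋₁=1, p₋₂=0, q₋₁=0, q₋₂=1):
  k=0: a=11, p=11, q=1
  k=1: a=2, p=23, q=2
  k=2: a=3, p=80, q=7
  k=3: a=1, p=103, q=9
  k=4: a=3, p=389, q=34

389/34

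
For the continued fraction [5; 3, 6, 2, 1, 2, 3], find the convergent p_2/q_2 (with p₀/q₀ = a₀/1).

101/19

Using pₖ = aₖpₖ₋₁ + pₖ₋₂, qₖ = aₖqₖ₋₁ + qₖ₋₂ (with p₋₁=1, p₋₂=0, q₋₁=0, q₋₂=1):
  k=0: a=5, p=5, q=1
  k=1: a=3, p=16, q=3
  k=2: a=6, p=101, q=19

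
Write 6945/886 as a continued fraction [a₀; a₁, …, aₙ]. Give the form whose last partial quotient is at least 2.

[7; 1, 5, 5, 9, 3]

6945 = 7·886 + 743
886 = 1·743 + 143
743 = 5·143 + 28
143 = 5·28 + 3
28 = 9·3 + 1
3 = 3·1 + 0  (stop)
So 6945/886 = [7; 1, 5, 5, 9, 3].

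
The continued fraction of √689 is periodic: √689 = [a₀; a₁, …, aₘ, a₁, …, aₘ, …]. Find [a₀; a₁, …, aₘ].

[26; 4, 52]

a₀ = ⌊√689⌋ = 26.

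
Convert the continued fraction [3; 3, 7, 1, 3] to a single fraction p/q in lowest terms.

322/97

Fold from the inside: start with 3/1.
  1 + 1/3 = 4/3
  7 + 3/4 = 31/4
  3 + 4/31 = 97/31
  3 + 31/97 = 322/97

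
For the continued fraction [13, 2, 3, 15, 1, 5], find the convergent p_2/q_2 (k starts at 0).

94/7

Using pₖ = aₖpₖ₋₁ + pₖ₋₂, qₖ = aₖqₖ₋₁ + qₖ₋₂ (with p₋₁=1, p₋₂=0, q₋₁=0, q₋₂=1):
  k=0: a=13, p=13, q=1
  k=1: a=2, p=27, q=2
  k=2: a=3, p=94, q=7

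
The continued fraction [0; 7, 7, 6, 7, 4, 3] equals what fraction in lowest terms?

Using pₖ = aₖpₖ₋₁ + pₖ₋₂ and qₖ = aₖqₖ₋₁ + qₖ₋₂:
  k=0: a=0, p=0, q=1
  k=1: a=7, p=1, q=7
  k=2: a=7, p=7, q=50
  k=3: a=6, p=43, q=307
  k=4: a=7, p=308, q=2199
  k=5: a=4, p=1275, q=9103
  k=6: a=3, p=4133, q=29508

4133/29508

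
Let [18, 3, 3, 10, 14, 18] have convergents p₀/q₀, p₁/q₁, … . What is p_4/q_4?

26573/1452

Using pₖ = aₖpₖ₋₁ + pₖ₋₂, qₖ = aₖqₖ₋₁ + qₖ₋₂ (with p₋₁=1, p₋₂=0, q₋₁=0, q₋₂=1):
  k=0: a=18, p=18, q=1
  k=1: a=3, p=55, q=3
  k=2: a=3, p=183, q=10
  k=3: a=10, p=1885, q=103
  k=4: a=14, p=26573, q=1452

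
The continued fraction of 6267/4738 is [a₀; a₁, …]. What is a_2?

10

6267 = 1·4738 + 1529   →  a_0 = 1
4738 = 3·1529 + 151   →  a_1 = 3
1529 = 10·151 + 19   →  a_2 = 10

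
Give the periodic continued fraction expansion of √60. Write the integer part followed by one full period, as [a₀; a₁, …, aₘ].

[7; 1, 2, 1, 14]

a₀ = ⌊√60⌋ = 7.
With m₀=0, d₀=1 and mₖ₊₁ = dₖaₖ − mₖ, dₖ₊₁ = (n − mₖ₊₁²)/dₖ, aₖ₊₁ = ⌊(a₀+mₖ₊₁)/dₖ₊₁⌋:
  k=1: m=7, d=11, a=1
  k=2: m=4, d=4, a=2
  k=3: m=4, d=11, a=1
  k=4: m=7, d=1, a=14
d=1 and a=2a₀=14 at k=4, so the next step gives (m, d) = (7, 11) again — its k=1 value — and the period has length 4.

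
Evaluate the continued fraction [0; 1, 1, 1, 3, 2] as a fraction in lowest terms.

16/25

Fold from the inside: start with 2/1.
  3 + 1/2 = 7/2
  1 + 2/7 = 9/7
  1 + 7/9 = 16/9
  1 + 9/16 = 25/16
  0 + 16/25 = 16/25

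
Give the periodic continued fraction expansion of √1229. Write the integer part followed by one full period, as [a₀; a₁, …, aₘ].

[35; 17, 1, 1, 17, 70]

a₀ = ⌊√1229⌋ = 35.
With m₀=0, d₀=1 and mₖ₊₁ = dₖaₖ − mₖ, dₖ₊₁ = (n − mₖ₊₁²)/dₖ, aₖ₊₁ = ⌊(a₀+mₖ₊₁)/dₖ₊₁⌋:
  k=1: m=35, d=4, a=17
  k=2: m=33, d=35, a=1
  k=3: m=2, d=35, a=1
  k=4: m=33, d=4, a=17
  k=5: m=35, d=1, a=70
d=1 and a=2a₀=70 at k=5, so the next step gives (m, d) = (35, 4) again — its k=1 value — and the period has length 5.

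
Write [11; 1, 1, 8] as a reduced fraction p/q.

Fold from the inside: start with 8/1.
  1 + 1/8 = 9/8
  1 + 8/9 = 17/9
  11 + 9/17 = 196/17

196/17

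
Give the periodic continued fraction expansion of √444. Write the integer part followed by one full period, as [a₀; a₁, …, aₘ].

a₀ = ⌊√444⌋ = 21.
With m₀=0, d₀=1 and mₖ₊₁ = dₖaₖ − mₖ, dₖ₊₁ = (n − mₖ₊₁²)/dₖ, aₖ₊₁ = ⌊(a₀+mₖ₊₁)/dₖ₊₁⌋:
  k=1: m=21, d=3, a=14
  k=2: m=21, d=1, a=42
d=1 and a=2a₀=42 at k=2, so the next step gives (m, d) = (21, 3) again — its k=1 value — and the period has length 2.

[21; 14, 42]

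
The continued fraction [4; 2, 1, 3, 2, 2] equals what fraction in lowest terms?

Using pₖ = aₖpₖ₋₁ + pₖ₋₂ and qₖ = aₖqₖ₋₁ + qₖ₋₂:
  k=0: a=4, p=4, q=1
  k=1: a=2, p=9, q=2
  k=2: a=1, p=13, q=3
  k=3: a=3, p=48, q=11
  k=4: a=2, p=109, q=25
  k=5: a=2, p=266, q=61

266/61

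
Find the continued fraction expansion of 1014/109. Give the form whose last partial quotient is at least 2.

[9; 3, 3, 3, 3]

1014 = 9*109 + 33
109 = 3*33 + 10
33 = 3*10 + 3
10 = 3*3 + 1
3 = 3*1 + 0  (stop)
So 1014/109 = [9; 3, 3, 3, 3].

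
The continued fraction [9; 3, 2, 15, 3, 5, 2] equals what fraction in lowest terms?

Using pₖ = aₖpₖ₋₁ + pₖ₋₂ and qₖ = aₖqₖ₋₁ + qₖ₋₂:
  k=0: a=9, p=9, q=1
  k=1: a=3, p=28, q=3
  k=2: a=2, p=65, q=7
  k=3: a=15, p=1003, q=108
  k=4: a=3, p=3074, q=331
  k=5: a=5, p=16373, q=1763
  k=6: a=2, p=35820, q=3857

35820/3857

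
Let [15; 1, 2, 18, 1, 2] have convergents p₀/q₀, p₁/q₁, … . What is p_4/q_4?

909/58

Using pₖ = aₖpₖ₋₁ + pₖ₋₂, qₖ = aₖqₖ₋₁ + qₖ₋₂ (with p₋₁=1, p₋₂=0, q₋₁=0, q₋₂=1):
  k=0: a=15, p=15, q=1
  k=1: a=1, p=16, q=1
  k=2: a=2, p=47, q=3
  k=3: a=18, p=862, q=55
  k=4: a=1, p=909, q=58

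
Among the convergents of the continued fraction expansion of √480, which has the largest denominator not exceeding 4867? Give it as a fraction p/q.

105579/4819

√480 = [21; 1, 9, 1, 42, …] (period length 4).
Convergents:
  p_0/q_0 = 21/1
  p_1/q_1 = 22/1
  p_2/q_2 = 219/10
  p_3/q_3 = 241/11
  p_4/q_4 = 10341/472
  p_5/q_5 = 10582/483
  p_6/q_6 = 105579/4819
  p_7/q_7 = 116161/5302
q_6 = 4819 ≤ 4867 < 5302 = q_7, so the answer is 105579/4819.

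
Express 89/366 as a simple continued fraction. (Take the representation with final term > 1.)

89 = 0*366 + 89
366 = 4*89 + 10
89 = 8*10 + 9
10 = 1*9 + 1
9 = 9*1 + 0  (stop)
So 89/366 = [0; 4, 8, 1, 9].

[0; 4, 8, 1, 9]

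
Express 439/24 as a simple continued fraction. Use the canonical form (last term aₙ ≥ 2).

439 = 18*24 + 7
24 = 3*7 + 3
7 = 2*3 + 1
3 = 3*1 + 0  (stop)
So 439/24 = [18; 3, 2, 3].

[18; 3, 2, 3]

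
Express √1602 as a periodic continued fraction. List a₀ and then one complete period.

a₀ = ⌊√1602⌋ = 40.
With m₀=0, d₀=1 and mₖ₊₁ = dₖaₖ − mₖ, dₖ₊₁ = (n − mₖ₊₁²)/dₖ, aₖ₊₁ = ⌊(a₀+mₖ₊₁)/dₖ₊₁⌋:
  k=1: m=40, d=2, a=40
  k=2: m=40, d=1, a=80
d=1 and a=2a₀=80 at k=2, so the next step gives (m, d) = (40, 2) again — its k=1 value — and the period has length 2.

[40; 40, 80]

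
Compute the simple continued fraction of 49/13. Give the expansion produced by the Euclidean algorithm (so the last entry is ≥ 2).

[3; 1, 3, 3]

49 = 3*13 + 10
13 = 1*10 + 3
10 = 3*3 + 1
3 = 3*1 + 0  (stop)
So 49/13 = [3; 1, 3, 3].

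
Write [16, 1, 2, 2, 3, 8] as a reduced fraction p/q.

Using pₖ = aₖpₖ₋₁ + pₖ₋₂ and qₖ = aₖqₖ₋₁ + qₖ₋₂:
  k=0: a=16, p=16, q=1
  k=1: a=1, p=17, q=1
  k=2: a=2, p=50, q=3
  k=3: a=2, p=117, q=7
  k=4: a=3, p=401, q=24
  k=5: a=8, p=3325, q=199

3325/199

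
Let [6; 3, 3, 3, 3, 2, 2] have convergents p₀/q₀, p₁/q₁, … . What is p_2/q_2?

63/10

Using pₖ = aₖpₖ₋₁ + pₖ₋₂, qₖ = aₖqₖ₋₁ + qₖ₋₂ (with p₋₁=1, p₋₂=0, q₋₁=0, q₋₂=1):
  k=0: a=6, p=6, q=1
  k=1: a=3, p=19, q=3
  k=2: a=3, p=63, q=10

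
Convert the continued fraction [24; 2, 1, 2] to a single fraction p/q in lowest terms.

Using pₖ = aₖpₖ₋₁ + pₖ₋₂ and qₖ = aₖqₖ₋₁ + qₖ₋₂:
  k=0: a=24, p=24, q=1
  k=1: a=2, p=49, q=2
  k=2: a=1, p=73, q=3
  k=3: a=2, p=195, q=8

195/8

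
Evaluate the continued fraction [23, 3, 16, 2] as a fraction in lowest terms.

Fold from the inside: start with 2/1.
  16 + 1/2 = 33/2
  3 + 2/33 = 101/33
  23 + 33/101 = 2356/101

2356/101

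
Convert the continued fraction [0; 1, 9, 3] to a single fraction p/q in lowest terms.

28/31

Fold from the inside: start with 3/1.
  9 + 1/3 = 28/3
  1 + 3/28 = 31/28
  0 + 28/31 = 28/31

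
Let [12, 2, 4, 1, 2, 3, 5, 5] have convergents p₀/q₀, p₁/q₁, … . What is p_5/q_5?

1295/104

Using pₖ = aₖpₖ₋₁ + pₖ₋₂, qₖ = aₖqₖ₋₁ + qₖ₋₂ (with p₋₁=1, p₋₂=0, q₋₁=0, q₋₂=1):
  k=0: a=12, p=12, q=1
  k=1: a=2, p=25, q=2
  k=2: a=4, p=112, q=9
  k=3: a=1, p=137, q=11
  k=4: a=2, p=386, q=31
  k=5: a=3, p=1295, q=104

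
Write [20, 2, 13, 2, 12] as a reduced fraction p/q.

14317/699

Using pₖ = aₖpₖ₋₁ + pₖ₋₂ and qₖ = aₖqₖ₋₁ + qₖ₋₂:
  k=0: a=20, p=20, q=1
  k=1: a=2, p=41, q=2
  k=2: a=13, p=553, q=27
  k=3: a=2, p=1147, q=56
  k=4: a=12, p=14317, q=699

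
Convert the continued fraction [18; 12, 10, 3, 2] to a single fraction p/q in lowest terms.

15750/871

Fold from the inside: start with 2/1.
  3 + 1/2 = 7/2
  10 + 2/7 = 72/7
  12 + 7/72 = 871/72
  18 + 72/871 = 15750/871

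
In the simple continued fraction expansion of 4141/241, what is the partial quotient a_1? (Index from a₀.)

4141 = 17·241 + 44   →  a_0 = 17
241 = 5·44 + 21   →  a_1 = 5

5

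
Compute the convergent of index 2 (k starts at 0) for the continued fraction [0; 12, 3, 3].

3/37

Using pₖ = aₖpₖ₋₁ + pₖ₋₂, qₖ = aₖqₖ₋₁ + qₖ₋₂ (with p₋₁=1, p₋₂=0, q₋₁=0, q₋₂=1):
  k=0: a=0, p=0, q=1
  k=1: a=12, p=1, q=12
  k=2: a=3, p=3, q=37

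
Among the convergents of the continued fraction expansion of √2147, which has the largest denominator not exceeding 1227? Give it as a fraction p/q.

19322/417

√2147 = [46; 2, 1, 45, 1, 2, 92, …] (period length 6).
Convergents:
  p_0/q_0 = 46/1
  p_1/q_1 = 93/2
  p_2/q_2 = 139/3
  p_3/q_3 = 6348/137
  p_4/q_4 = 6487/140
  p_5/q_5 = 19322/417
  p_6/q_6 = 1784111/38504
q_5 = 417 ≤ 1227 < 38504 = q_6, so the answer is 19322/417.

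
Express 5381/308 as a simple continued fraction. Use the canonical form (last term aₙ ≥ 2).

[17; 2, 8, 18]

5381 = 17×308 + 145
308 = 2×145 + 18
145 = 8×18 + 1
18 = 18×1 + 0  (stop)
So 5381/308 = [17; 2, 8, 18].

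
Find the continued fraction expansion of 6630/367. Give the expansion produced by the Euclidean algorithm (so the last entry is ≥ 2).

6630 = 18×367 + 24
367 = 15×24 + 7
24 = 3×7 + 3
7 = 2×3 + 1
3 = 3×1 + 0  (stop)
So 6630/367 = [18; 15, 3, 2, 3].

[18; 15, 3, 2, 3]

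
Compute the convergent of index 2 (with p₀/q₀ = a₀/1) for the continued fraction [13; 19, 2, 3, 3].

509/39

Using pₖ = aₖpₖ₋₁ + pₖ₋₂, qₖ = aₖqₖ₋₁ + qₖ₋₂ (with p₋₁=1, p₋₂=0, q₋₁=0, q₋₂=1):
  k=0: a=13, p=13, q=1
  k=1: a=19, p=248, q=19
  k=2: a=2, p=509, q=39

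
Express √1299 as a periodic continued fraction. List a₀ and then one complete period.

a₀ = ⌊√1299⌋ = 36.
With m₀=0, d₀=1 and mₖ₊₁ = dₖaₖ − mₖ, dₖ₊₁ = (n − mₖ₊₁²)/dₖ, aₖ₊₁ = ⌊(a₀+mₖ₊₁)/dₖ₊₁⌋:
  k=1: m=36, d=3, a=24
  k=2: m=36, d=1, a=72
d=1 and a=2a₀=72 at k=2, so the next step gives (m, d) = (36, 3) again — its k=1 value — and the period has length 2.

[36; 24, 72]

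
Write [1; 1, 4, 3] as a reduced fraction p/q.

29/16

Using pₖ = aₖpₖ₋₁ + pₖ₋₂ and qₖ = aₖqₖ₋₁ + qₖ₋₂:
  k=0: a=1, p=1, q=1
  k=1: a=1, p=2, q=1
  k=2: a=4, p=9, q=5
  k=3: a=3, p=29, q=16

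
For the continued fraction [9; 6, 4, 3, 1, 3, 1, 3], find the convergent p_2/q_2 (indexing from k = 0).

229/25

Using pₖ = aₖpₖ₋₁ + pₖ₋₂, qₖ = aₖqₖ₋₁ + qₖ₋₂ (with p₋₁=1, p₋₂=0, q₋₁=0, q₋₂=1):
  k=0: a=9, p=9, q=1
  k=1: a=6, p=55, q=6
  k=2: a=4, p=229, q=25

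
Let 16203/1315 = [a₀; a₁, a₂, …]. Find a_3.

16203 = 12·1315 + 423   →  a_0 = 12
1315 = 3·423 + 46   →  a_1 = 3
423 = 9·46 + 9   →  a_2 = 9
46 = 5·9 + 1   →  a_3 = 5

5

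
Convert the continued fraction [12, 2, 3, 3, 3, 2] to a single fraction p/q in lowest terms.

Fold from the inside: start with 2/1.
  3 + 1/2 = 7/2
  3 + 2/7 = 23/7
  3 + 7/23 = 76/23
  2 + 23/76 = 175/76
  12 + 76/175 = 2176/175

2176/175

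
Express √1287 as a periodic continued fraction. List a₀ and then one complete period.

a₀ = ⌊√1287⌋ = 35.
With m₀=0, d₀=1 and mₖ₊₁ = dₖaₖ − mₖ, dₖ₊₁ = (n − mₖ₊₁²)/dₖ, aₖ₊₁ = ⌊(a₀+mₖ₊₁)/dₖ₊₁⌋:
  k=1: m=35, d=62, a=1
  k=2: m=27, d=9, a=6
  k=3: m=27, d=62, a=1
  k=4: m=35, d=1, a=70
d=1 and a=2a₀=70 at k=4, so the next step gives (m, d) = (35, 62) again — its k=1 value — and the period has length 4.

[35; 1, 6, 1, 70]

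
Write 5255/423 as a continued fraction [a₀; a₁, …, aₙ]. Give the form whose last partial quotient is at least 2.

5255 = 12·423 + 179
423 = 2·179 + 65
179 = 2·65 + 49
65 = 1·49 + 16
49 = 3·16 + 1
16 = 16·1 + 0  (stop)
So 5255/423 = [12; 2, 2, 1, 3, 16].

[12; 2, 2, 1, 3, 16]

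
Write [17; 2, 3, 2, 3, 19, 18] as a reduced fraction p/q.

333959/19153

Using pₖ = aₖpₖ₋₁ + pₖ₋₂ and qₖ = aₖqₖ₋₁ + qₖ₋₂:
  k=0: a=17, p=17, q=1
  k=1: a=2, p=35, q=2
  k=2: a=3, p=122, q=7
  k=3: a=2, p=279, q=16
  k=4: a=3, p=959, q=55
  k=5: a=19, p=18500, q=1061
  k=6: a=18, p=333959, q=19153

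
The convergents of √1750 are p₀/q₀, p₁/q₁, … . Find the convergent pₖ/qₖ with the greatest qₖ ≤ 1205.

√1750 = [41; 1, 4, 1, 82, …] (period length 4).
Convergents:
  p_0/q_0 = 41/1
  p_1/q_1 = 42/1
  p_2/q_2 = 209/5
  p_3/q_3 = 251/6
  p_4/q_4 = 20791/497
  p_5/q_5 = 21042/503
  p_6/q_6 = 104959/2509
q_5 = 503 ≤ 1205 < 2509 = q_6, so the answer is 21042/503.

21042/503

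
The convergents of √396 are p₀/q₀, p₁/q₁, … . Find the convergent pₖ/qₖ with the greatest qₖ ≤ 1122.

√396 = [19; 1, 8, 1, 38, …] (period length 4).
Convergents:
  p_0/q_0 = 19/1
  p_1/q_1 = 20/1
  p_2/q_2 = 179/9
  p_3/q_3 = 199/10
  p_4/q_4 = 7741/389
  p_5/q_5 = 7940/399
  p_6/q_6 = 71261/3581
q_5 = 399 ≤ 1122 < 3581 = q_6, so the answer is 7940/399.

7940/399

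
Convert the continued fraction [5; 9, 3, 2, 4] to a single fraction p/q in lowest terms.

1471/288

Using pₖ = aₖpₖ₋₁ + pₖ₋₂ and qₖ = aₖqₖ₋₁ + qₖ₋₂:
  k=0: a=5, p=5, q=1
  k=1: a=9, p=46, q=9
  k=2: a=3, p=143, q=28
  k=3: a=2, p=332, q=65
  k=4: a=4, p=1471, q=288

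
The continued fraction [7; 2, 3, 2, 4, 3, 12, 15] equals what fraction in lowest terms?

Fold from the inside: start with 15/1.
  12 + 1/15 = 181/15
  3 + 15/181 = 558/181
  4 + 181/558 = 2413/558
  2 + 558/2413 = 5384/2413
  3 + 2413/5384 = 18565/5384
  2 + 5384/18565 = 42514/18565
  7 + 18565/42514 = 316163/42514

316163/42514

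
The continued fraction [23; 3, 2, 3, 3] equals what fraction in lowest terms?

Using pₖ = aₖpₖ₋₁ + pₖ₋₂ and qₖ = aₖqₖ₋₁ + qₖ₋₂:
  k=0: a=23, p=23, q=1
  k=1: a=3, p=70, q=3
  k=2: a=2, p=163, q=7
  k=3: a=3, p=559, q=24
  k=4: a=3, p=1840, q=79

1840/79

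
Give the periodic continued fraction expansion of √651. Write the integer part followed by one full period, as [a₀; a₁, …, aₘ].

a₀ = ⌊√651⌋ = 25.
With m₀=0, d₀=1 and mₖ₊₁ = dₖaₖ − mₖ, dₖ₊₁ = (n − mₖ₊₁²)/dₖ, aₖ₊₁ = ⌊(a₀+mₖ₊₁)/dₖ₊₁⌋:
  k=1: m=25, d=26, a=1
  k=2: m=1, d=25, a=1
  k=3: m=24, d=3, a=16
  k=4: m=24, d=25, a=1
  k=5: m=1, d=26, a=1
  k=6: m=25, d=1, a=50
d=1 and a=2a₀=50 at k=6, so the next step gives (m, d) = (25, 26) again — its k=1 value — and the period has length 6.

[25; 1, 1, 16, 1, 1, 50]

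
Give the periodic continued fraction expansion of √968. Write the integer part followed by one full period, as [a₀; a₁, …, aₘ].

a₀ = ⌊√968⌋ = 31.
With m₀=0, d₀=1 and mₖ₊₁ = dₖaₖ − mₖ, dₖ₊₁ = (n − mₖ₊₁²)/dₖ, aₖ₊₁ = ⌊(a₀+mₖ₊₁)/dₖ₊₁⌋:
  k=1: m=31, d=7, a=8
  k=2: m=25, d=49, a=1
  k=3: m=24, d=8, a=6
  k=4: m=24, d=49, a=1
  k=5: m=25, d=7, a=8
  k=6: m=31, d=1, a=62
d=1 and a=2a₀=62 at k=6, so the next step gives (m, d) = (31, 7) again — its k=1 value — and the period has length 6.

[31; 8, 1, 6, 1, 8, 62]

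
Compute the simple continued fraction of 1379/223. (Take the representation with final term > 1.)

1379 = 6*223 + 41
223 = 5*41 + 18
41 = 2*18 + 5
18 = 3*5 + 3
5 = 1*3 + 2
3 = 1*2 + 1
2 = 2*1 + 0  (stop)
So 1379/223 = [6; 5, 2, 3, 1, 1, 2].

[6; 5, 2, 3, 1, 1, 2]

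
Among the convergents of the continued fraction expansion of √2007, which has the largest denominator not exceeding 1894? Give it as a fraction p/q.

80236/1791

√2007 = [44; 1, 3, 1, 88, …] (period length 4).
Convergents:
  p_0/q_0 = 44/1
  p_1/q_1 = 45/1
  p_2/q_2 = 179/4
  p_3/q_3 = 224/5
  p_4/q_4 = 19891/444
  p_5/q_5 = 20115/449
  p_6/q_6 = 80236/1791
  p_7/q_7 = 100351/2240
q_6 = 1791 ≤ 1894 < 2240 = q_7, so the answer is 80236/1791.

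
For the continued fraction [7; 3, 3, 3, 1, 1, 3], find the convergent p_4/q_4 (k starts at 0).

Using pₖ = aₖpₖ₋₁ + pₖ₋₂, qₖ = aₖqₖ₋₁ + qₖ₋₂ (with p₋₁=1, p₋₂=0, q₋₁=0, q₋₂=1):
  k=0: a=7, p=7, q=1
  k=1: a=3, p=22, q=3
  k=2: a=3, p=73, q=10
  k=3: a=3, p=241, q=33
  k=4: a=1, p=314, q=43

314/43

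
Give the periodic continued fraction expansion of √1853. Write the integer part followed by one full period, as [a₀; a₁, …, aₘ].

a₀ = ⌊√1853⌋ = 43.

[43; 21, 1, 1, 21, 86]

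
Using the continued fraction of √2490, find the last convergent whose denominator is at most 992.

√2490 = [49; 1, 8, 1, 98, …] (period length 4).
Convergents:
  p_0/q_0 = 49/1
  p_1/q_1 = 50/1
  p_2/q_2 = 449/9
  p_3/q_3 = 499/10
  p_4/q_4 = 49351/989
  p_5/q_5 = 49850/999
q_4 = 989 ≤ 992 < 999 = q_5, so the answer is 49351/989.

49351/989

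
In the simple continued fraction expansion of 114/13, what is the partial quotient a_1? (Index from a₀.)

114 = 8·13 + 10   →  a_0 = 8
13 = 1·10 + 3   →  a_1 = 1

1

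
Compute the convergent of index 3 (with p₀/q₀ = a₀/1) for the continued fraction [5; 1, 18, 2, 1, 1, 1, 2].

Using pₖ = aₖpₖ₋₁ + pₖ₋₂, qₖ = aₖqₖ₋₁ + qₖ₋₂ (with p₋₁=1, p₋₂=0, q₋₁=0, q₋₂=1):
  k=0: a=5, p=5, q=1
  k=1: a=1, p=6, q=1
  k=2: a=18, p=113, q=19
  k=3: a=2, p=232, q=39

232/39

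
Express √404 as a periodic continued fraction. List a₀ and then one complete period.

[20; 10, 40]

a₀ = ⌊√404⌋ = 20.
With m₀=0, d₀=1 and mₖ₊₁ = dₖaₖ − mₖ, dₖ₊₁ = (n − mₖ₊₁²)/dₖ, aₖ₊₁ = ⌊(a₀+mₖ₊₁)/dₖ₊₁⌋:
  k=1: m=20, d=4, a=10
  k=2: m=20, d=1, a=40
d=1 and a=2a₀=40 at k=2, so the next step gives (m, d) = (20, 4) again — its k=1 value — and the period has length 2.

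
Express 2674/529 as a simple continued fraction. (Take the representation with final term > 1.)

2674 = 5*529 + 29
529 = 18*29 + 7
29 = 4*7 + 1
7 = 7*1 + 0  (stop)
So 2674/529 = [5; 18, 4, 7].

[5; 18, 4, 7]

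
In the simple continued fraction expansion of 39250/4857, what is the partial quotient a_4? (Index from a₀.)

39250 = 8·4857 + 394   →  a_0 = 8
4857 = 12·394 + 129   →  a_1 = 12
394 = 3·129 + 7   →  a_2 = 3
129 = 18·7 + 3   →  a_3 = 18
7 = 2·3 + 1   →  a_4 = 2

2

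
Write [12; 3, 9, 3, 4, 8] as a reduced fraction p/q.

38136/3095

Fold from the inside: start with 8/1.
  4 + 1/8 = 33/8
  3 + 8/33 = 107/33
  9 + 33/107 = 996/107
  3 + 107/996 = 3095/996
  12 + 996/3095 = 38136/3095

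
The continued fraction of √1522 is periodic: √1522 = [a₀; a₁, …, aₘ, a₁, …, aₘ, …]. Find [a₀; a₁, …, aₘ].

a₀ = ⌊√1522⌋ = 39.
With m₀=0, d₀=1 and mₖ₊₁ = dₖaₖ − mₖ, dₖ₊₁ = (n − mₖ₊₁²)/dₖ, aₖ₊₁ = ⌊(a₀+mₖ₊₁)/dₖ₊₁⌋:
  k=1: m=39, d=1, a=78
d=1 and a=2a₀=78 at k=1, so the next step gives (m, d) = (39, 1) again — its k=1 value — and the period has length 1.

[39; 78]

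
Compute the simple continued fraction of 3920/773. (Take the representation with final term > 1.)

3920 = 5·773 + 55
773 = 14·55 + 3
55 = 18·3 + 1
3 = 3·1 + 0  (stop)
So 3920/773 = [5; 14, 18, 3].

[5; 14, 18, 3]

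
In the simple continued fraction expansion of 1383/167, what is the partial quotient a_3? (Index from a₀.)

1

1383 = 8·167 + 47   →  a_0 = 8
167 = 3·47 + 26   →  a_1 = 3
47 = 1·26 + 21   →  a_2 = 1
26 = 1·21 + 5   →  a_3 = 1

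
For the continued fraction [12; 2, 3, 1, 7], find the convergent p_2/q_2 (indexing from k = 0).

87/7

Using pₖ = aₖpₖ₋₁ + pₖ₋₂, qₖ = aₖqₖ₋₁ + qₖ₋₂ (with p₋₁=1, p₋₂=0, q₋₁=0, q₋₂=1):
  k=0: a=12, p=12, q=1
  k=1: a=2, p=25, q=2
  k=2: a=3, p=87, q=7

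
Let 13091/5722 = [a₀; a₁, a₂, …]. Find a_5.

3

13091 = 2·5722 + 1647   →  a_0 = 2
5722 = 3·1647 + 781   →  a_1 = 3
1647 = 2·781 + 85   →  a_2 = 2
781 = 9·85 + 16   →  a_3 = 9
85 = 5·16 + 5   →  a_4 = 5
16 = 3·5 + 1   →  a_5 = 3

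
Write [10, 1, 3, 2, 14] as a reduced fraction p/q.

1401/130

Using pₖ = aₖpₖ₋₁ + pₖ₋₂ and qₖ = aₖqₖ₋₁ + qₖ₋₂:
  k=0: a=10, p=10, q=1
  k=1: a=1, p=11, q=1
  k=2: a=3, p=43, q=4
  k=3: a=2, p=97, q=9
  k=4: a=14, p=1401, q=130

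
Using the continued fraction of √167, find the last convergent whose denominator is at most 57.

168/13

√167 = [12; 1, 11, 1, 24, …] (period length 4).
Convergents:
  p_0/q_0 = 12/1
  p_1/q_1 = 13/1
  p_2/q_2 = 155/12
  p_3/q_3 = 168/13
  p_4/q_4 = 4187/324
q_3 = 13 ≤ 57 < 324 = q_4, so the answer is 168/13.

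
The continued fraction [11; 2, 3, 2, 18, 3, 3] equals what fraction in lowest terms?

34289/2998

Fold from the inside: start with 3/1.
  3 + 1/3 = 10/3
  18 + 3/10 = 183/10
  2 + 10/183 = 376/183
  3 + 183/376 = 1311/376
  2 + 376/1311 = 2998/1311
  11 + 1311/2998 = 34289/2998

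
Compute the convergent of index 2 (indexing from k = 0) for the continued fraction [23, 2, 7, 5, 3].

352/15

Using pₖ = aₖpₖ₋₁ + pₖ₋₂, qₖ = aₖqₖ₋₁ + qₖ₋₂ (with p₋₁=1, p₋₂=0, q₋₁=0, q₋₂=1):
  k=0: a=23, p=23, q=1
  k=1: a=2, p=47, q=2
  k=2: a=7, p=352, q=15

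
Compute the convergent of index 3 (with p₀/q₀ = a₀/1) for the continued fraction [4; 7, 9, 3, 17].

824/199

Using pₖ = aₖpₖ₋₁ + pₖ₋₂, qₖ = aₖqₖ₋₁ + qₖ₋₂ (with p₋₁=1, p₋₂=0, q₋₁=0, q₋₂=1):
  k=0: a=4, p=4, q=1
  k=1: a=7, p=29, q=7
  k=2: a=9, p=265, q=64
  k=3: a=3, p=824, q=199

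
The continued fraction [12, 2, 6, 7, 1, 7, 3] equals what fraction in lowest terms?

32539/2611

Fold from the inside: start with 3/1.
  7 + 1/3 = 22/3
  1 + 3/22 = 25/22
  7 + 22/25 = 197/25
  6 + 25/197 = 1207/197
  2 + 197/1207 = 2611/1207
  12 + 1207/2611 = 32539/2611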